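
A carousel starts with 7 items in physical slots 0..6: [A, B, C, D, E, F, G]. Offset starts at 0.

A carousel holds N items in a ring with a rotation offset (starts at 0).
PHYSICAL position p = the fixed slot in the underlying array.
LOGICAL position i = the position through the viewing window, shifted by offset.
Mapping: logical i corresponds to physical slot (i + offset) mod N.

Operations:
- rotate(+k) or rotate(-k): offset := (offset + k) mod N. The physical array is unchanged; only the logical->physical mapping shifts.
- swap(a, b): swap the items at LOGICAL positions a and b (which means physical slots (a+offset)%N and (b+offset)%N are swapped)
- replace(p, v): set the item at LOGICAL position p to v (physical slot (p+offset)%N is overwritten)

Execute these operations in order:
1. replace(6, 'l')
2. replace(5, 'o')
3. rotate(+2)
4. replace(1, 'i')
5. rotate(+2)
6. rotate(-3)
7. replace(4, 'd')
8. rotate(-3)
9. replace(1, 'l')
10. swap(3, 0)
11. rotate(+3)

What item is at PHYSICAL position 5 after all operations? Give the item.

Answer: B

Derivation:
After op 1 (replace(6, 'l')): offset=0, physical=[A,B,C,D,E,F,l], logical=[A,B,C,D,E,F,l]
After op 2 (replace(5, 'o')): offset=0, physical=[A,B,C,D,E,o,l], logical=[A,B,C,D,E,o,l]
After op 3 (rotate(+2)): offset=2, physical=[A,B,C,D,E,o,l], logical=[C,D,E,o,l,A,B]
After op 4 (replace(1, 'i')): offset=2, physical=[A,B,C,i,E,o,l], logical=[C,i,E,o,l,A,B]
After op 5 (rotate(+2)): offset=4, physical=[A,B,C,i,E,o,l], logical=[E,o,l,A,B,C,i]
After op 6 (rotate(-3)): offset=1, physical=[A,B,C,i,E,o,l], logical=[B,C,i,E,o,l,A]
After op 7 (replace(4, 'd')): offset=1, physical=[A,B,C,i,E,d,l], logical=[B,C,i,E,d,l,A]
After op 8 (rotate(-3)): offset=5, physical=[A,B,C,i,E,d,l], logical=[d,l,A,B,C,i,E]
After op 9 (replace(1, 'l')): offset=5, physical=[A,B,C,i,E,d,l], logical=[d,l,A,B,C,i,E]
After op 10 (swap(3, 0)): offset=5, physical=[A,d,C,i,E,B,l], logical=[B,l,A,d,C,i,E]
After op 11 (rotate(+3)): offset=1, physical=[A,d,C,i,E,B,l], logical=[d,C,i,E,B,l,A]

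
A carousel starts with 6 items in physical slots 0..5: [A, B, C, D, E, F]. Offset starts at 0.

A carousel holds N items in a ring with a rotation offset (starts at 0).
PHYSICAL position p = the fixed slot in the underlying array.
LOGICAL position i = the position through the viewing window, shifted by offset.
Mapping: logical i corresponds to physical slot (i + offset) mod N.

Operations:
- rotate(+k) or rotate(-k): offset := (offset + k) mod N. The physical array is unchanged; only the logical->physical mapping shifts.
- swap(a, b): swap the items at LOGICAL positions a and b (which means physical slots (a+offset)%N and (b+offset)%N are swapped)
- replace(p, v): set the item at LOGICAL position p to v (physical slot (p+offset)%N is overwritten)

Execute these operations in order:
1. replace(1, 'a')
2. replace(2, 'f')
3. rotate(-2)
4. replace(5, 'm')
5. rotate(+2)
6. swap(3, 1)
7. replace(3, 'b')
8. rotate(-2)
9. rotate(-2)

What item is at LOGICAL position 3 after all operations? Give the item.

Answer: F

Derivation:
After op 1 (replace(1, 'a')): offset=0, physical=[A,a,C,D,E,F], logical=[A,a,C,D,E,F]
After op 2 (replace(2, 'f')): offset=0, physical=[A,a,f,D,E,F], logical=[A,a,f,D,E,F]
After op 3 (rotate(-2)): offset=4, physical=[A,a,f,D,E,F], logical=[E,F,A,a,f,D]
After op 4 (replace(5, 'm')): offset=4, physical=[A,a,f,m,E,F], logical=[E,F,A,a,f,m]
After op 5 (rotate(+2)): offset=0, physical=[A,a,f,m,E,F], logical=[A,a,f,m,E,F]
After op 6 (swap(3, 1)): offset=0, physical=[A,m,f,a,E,F], logical=[A,m,f,a,E,F]
After op 7 (replace(3, 'b')): offset=0, physical=[A,m,f,b,E,F], logical=[A,m,f,b,E,F]
After op 8 (rotate(-2)): offset=4, physical=[A,m,f,b,E,F], logical=[E,F,A,m,f,b]
After op 9 (rotate(-2)): offset=2, physical=[A,m,f,b,E,F], logical=[f,b,E,F,A,m]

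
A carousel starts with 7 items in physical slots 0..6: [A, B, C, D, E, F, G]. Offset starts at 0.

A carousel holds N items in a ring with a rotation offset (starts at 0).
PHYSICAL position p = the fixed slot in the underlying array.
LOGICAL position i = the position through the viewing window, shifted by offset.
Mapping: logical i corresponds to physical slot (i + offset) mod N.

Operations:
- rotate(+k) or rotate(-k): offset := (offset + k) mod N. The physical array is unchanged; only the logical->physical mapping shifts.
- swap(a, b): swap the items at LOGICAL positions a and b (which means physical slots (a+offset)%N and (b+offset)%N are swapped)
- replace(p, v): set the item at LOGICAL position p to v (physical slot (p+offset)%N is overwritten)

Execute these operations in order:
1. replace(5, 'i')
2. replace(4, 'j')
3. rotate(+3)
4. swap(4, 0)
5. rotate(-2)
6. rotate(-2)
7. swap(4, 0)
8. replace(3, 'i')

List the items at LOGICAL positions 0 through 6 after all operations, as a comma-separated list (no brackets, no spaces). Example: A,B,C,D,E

Answer: A,D,B,i,G,j,i

Derivation:
After op 1 (replace(5, 'i')): offset=0, physical=[A,B,C,D,E,i,G], logical=[A,B,C,D,E,i,G]
After op 2 (replace(4, 'j')): offset=0, physical=[A,B,C,D,j,i,G], logical=[A,B,C,D,j,i,G]
After op 3 (rotate(+3)): offset=3, physical=[A,B,C,D,j,i,G], logical=[D,j,i,G,A,B,C]
After op 4 (swap(4, 0)): offset=3, physical=[D,B,C,A,j,i,G], logical=[A,j,i,G,D,B,C]
After op 5 (rotate(-2)): offset=1, physical=[D,B,C,A,j,i,G], logical=[B,C,A,j,i,G,D]
After op 6 (rotate(-2)): offset=6, physical=[D,B,C,A,j,i,G], logical=[G,D,B,C,A,j,i]
After op 7 (swap(4, 0)): offset=6, physical=[D,B,C,G,j,i,A], logical=[A,D,B,C,G,j,i]
After op 8 (replace(3, 'i')): offset=6, physical=[D,B,i,G,j,i,A], logical=[A,D,B,i,G,j,i]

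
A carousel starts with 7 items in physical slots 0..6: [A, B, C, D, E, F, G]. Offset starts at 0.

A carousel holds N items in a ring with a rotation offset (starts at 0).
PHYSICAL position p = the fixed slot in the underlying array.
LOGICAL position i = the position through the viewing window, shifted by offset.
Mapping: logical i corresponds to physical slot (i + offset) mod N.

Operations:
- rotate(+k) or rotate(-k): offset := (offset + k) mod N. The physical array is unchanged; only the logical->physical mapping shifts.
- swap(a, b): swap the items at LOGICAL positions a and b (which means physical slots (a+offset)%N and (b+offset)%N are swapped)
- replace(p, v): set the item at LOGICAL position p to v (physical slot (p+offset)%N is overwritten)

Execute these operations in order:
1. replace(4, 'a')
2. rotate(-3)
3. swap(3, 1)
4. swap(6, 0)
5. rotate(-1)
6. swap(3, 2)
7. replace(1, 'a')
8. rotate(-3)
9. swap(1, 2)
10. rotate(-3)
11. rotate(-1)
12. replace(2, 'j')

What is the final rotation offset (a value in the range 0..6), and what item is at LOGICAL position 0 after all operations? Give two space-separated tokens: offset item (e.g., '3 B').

After op 1 (replace(4, 'a')): offset=0, physical=[A,B,C,D,a,F,G], logical=[A,B,C,D,a,F,G]
After op 2 (rotate(-3)): offset=4, physical=[A,B,C,D,a,F,G], logical=[a,F,G,A,B,C,D]
After op 3 (swap(3, 1)): offset=4, physical=[F,B,C,D,a,A,G], logical=[a,A,G,F,B,C,D]
After op 4 (swap(6, 0)): offset=4, physical=[F,B,C,a,D,A,G], logical=[D,A,G,F,B,C,a]
After op 5 (rotate(-1)): offset=3, physical=[F,B,C,a,D,A,G], logical=[a,D,A,G,F,B,C]
After op 6 (swap(3, 2)): offset=3, physical=[F,B,C,a,D,G,A], logical=[a,D,G,A,F,B,C]
After op 7 (replace(1, 'a')): offset=3, physical=[F,B,C,a,a,G,A], logical=[a,a,G,A,F,B,C]
After op 8 (rotate(-3)): offset=0, physical=[F,B,C,a,a,G,A], logical=[F,B,C,a,a,G,A]
After op 9 (swap(1, 2)): offset=0, physical=[F,C,B,a,a,G,A], logical=[F,C,B,a,a,G,A]
After op 10 (rotate(-3)): offset=4, physical=[F,C,B,a,a,G,A], logical=[a,G,A,F,C,B,a]
After op 11 (rotate(-1)): offset=3, physical=[F,C,B,a,a,G,A], logical=[a,a,G,A,F,C,B]
After op 12 (replace(2, 'j')): offset=3, physical=[F,C,B,a,a,j,A], logical=[a,a,j,A,F,C,B]

Answer: 3 a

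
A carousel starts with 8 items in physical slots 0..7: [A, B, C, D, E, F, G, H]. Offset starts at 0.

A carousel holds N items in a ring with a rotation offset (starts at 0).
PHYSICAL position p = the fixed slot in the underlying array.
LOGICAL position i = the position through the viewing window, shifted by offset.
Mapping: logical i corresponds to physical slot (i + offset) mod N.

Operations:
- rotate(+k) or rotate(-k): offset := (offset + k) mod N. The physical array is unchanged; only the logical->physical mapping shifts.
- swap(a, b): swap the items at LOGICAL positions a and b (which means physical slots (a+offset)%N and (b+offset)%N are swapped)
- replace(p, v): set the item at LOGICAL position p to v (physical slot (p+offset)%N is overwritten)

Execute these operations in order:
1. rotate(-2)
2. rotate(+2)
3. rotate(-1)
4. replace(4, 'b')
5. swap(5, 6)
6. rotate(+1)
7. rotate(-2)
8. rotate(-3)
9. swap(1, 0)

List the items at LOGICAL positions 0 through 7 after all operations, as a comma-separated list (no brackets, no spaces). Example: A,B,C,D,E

After op 1 (rotate(-2)): offset=6, physical=[A,B,C,D,E,F,G,H], logical=[G,H,A,B,C,D,E,F]
After op 2 (rotate(+2)): offset=0, physical=[A,B,C,D,E,F,G,H], logical=[A,B,C,D,E,F,G,H]
After op 3 (rotate(-1)): offset=7, physical=[A,B,C,D,E,F,G,H], logical=[H,A,B,C,D,E,F,G]
After op 4 (replace(4, 'b')): offset=7, physical=[A,B,C,b,E,F,G,H], logical=[H,A,B,C,b,E,F,G]
After op 5 (swap(5, 6)): offset=7, physical=[A,B,C,b,F,E,G,H], logical=[H,A,B,C,b,F,E,G]
After op 6 (rotate(+1)): offset=0, physical=[A,B,C,b,F,E,G,H], logical=[A,B,C,b,F,E,G,H]
After op 7 (rotate(-2)): offset=6, physical=[A,B,C,b,F,E,G,H], logical=[G,H,A,B,C,b,F,E]
After op 8 (rotate(-3)): offset=3, physical=[A,B,C,b,F,E,G,H], logical=[b,F,E,G,H,A,B,C]
After op 9 (swap(1, 0)): offset=3, physical=[A,B,C,F,b,E,G,H], logical=[F,b,E,G,H,A,B,C]

Answer: F,b,E,G,H,A,B,C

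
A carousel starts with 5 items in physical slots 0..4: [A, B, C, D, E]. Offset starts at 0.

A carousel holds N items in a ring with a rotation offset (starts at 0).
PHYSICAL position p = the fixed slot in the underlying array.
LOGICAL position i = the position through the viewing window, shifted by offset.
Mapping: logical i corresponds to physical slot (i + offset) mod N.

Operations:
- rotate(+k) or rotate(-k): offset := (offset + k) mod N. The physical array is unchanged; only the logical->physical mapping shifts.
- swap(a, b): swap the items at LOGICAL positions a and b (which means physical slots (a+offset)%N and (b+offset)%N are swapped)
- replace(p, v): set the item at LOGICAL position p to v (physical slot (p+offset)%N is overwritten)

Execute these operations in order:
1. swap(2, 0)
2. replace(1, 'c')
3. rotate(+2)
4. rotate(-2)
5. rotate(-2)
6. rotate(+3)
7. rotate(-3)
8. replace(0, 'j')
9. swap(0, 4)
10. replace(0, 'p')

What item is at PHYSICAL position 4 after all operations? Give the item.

After op 1 (swap(2, 0)): offset=0, physical=[C,B,A,D,E], logical=[C,B,A,D,E]
After op 2 (replace(1, 'c')): offset=0, physical=[C,c,A,D,E], logical=[C,c,A,D,E]
After op 3 (rotate(+2)): offset=2, physical=[C,c,A,D,E], logical=[A,D,E,C,c]
After op 4 (rotate(-2)): offset=0, physical=[C,c,A,D,E], logical=[C,c,A,D,E]
After op 5 (rotate(-2)): offset=3, physical=[C,c,A,D,E], logical=[D,E,C,c,A]
After op 6 (rotate(+3)): offset=1, physical=[C,c,A,D,E], logical=[c,A,D,E,C]
After op 7 (rotate(-3)): offset=3, physical=[C,c,A,D,E], logical=[D,E,C,c,A]
After op 8 (replace(0, 'j')): offset=3, physical=[C,c,A,j,E], logical=[j,E,C,c,A]
After op 9 (swap(0, 4)): offset=3, physical=[C,c,j,A,E], logical=[A,E,C,c,j]
After op 10 (replace(0, 'p')): offset=3, physical=[C,c,j,p,E], logical=[p,E,C,c,j]

Answer: E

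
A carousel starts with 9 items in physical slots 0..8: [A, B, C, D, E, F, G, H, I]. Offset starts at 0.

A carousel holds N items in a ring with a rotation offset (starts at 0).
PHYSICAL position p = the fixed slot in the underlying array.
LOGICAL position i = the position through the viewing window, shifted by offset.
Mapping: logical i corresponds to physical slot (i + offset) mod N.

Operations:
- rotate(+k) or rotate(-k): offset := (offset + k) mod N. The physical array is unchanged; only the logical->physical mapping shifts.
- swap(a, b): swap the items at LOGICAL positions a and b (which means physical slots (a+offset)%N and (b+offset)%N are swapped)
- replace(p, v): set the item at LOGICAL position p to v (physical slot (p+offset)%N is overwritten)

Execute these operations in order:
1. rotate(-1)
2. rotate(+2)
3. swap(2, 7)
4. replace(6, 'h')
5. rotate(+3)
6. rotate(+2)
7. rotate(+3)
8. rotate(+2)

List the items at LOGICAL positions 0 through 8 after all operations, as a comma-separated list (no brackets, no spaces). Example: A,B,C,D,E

After op 1 (rotate(-1)): offset=8, physical=[A,B,C,D,E,F,G,H,I], logical=[I,A,B,C,D,E,F,G,H]
After op 2 (rotate(+2)): offset=1, physical=[A,B,C,D,E,F,G,H,I], logical=[B,C,D,E,F,G,H,I,A]
After op 3 (swap(2, 7)): offset=1, physical=[A,B,C,I,E,F,G,H,D], logical=[B,C,I,E,F,G,H,D,A]
After op 4 (replace(6, 'h')): offset=1, physical=[A,B,C,I,E,F,G,h,D], logical=[B,C,I,E,F,G,h,D,A]
After op 5 (rotate(+3)): offset=4, physical=[A,B,C,I,E,F,G,h,D], logical=[E,F,G,h,D,A,B,C,I]
After op 6 (rotate(+2)): offset=6, physical=[A,B,C,I,E,F,G,h,D], logical=[G,h,D,A,B,C,I,E,F]
After op 7 (rotate(+3)): offset=0, physical=[A,B,C,I,E,F,G,h,D], logical=[A,B,C,I,E,F,G,h,D]
After op 8 (rotate(+2)): offset=2, physical=[A,B,C,I,E,F,G,h,D], logical=[C,I,E,F,G,h,D,A,B]

Answer: C,I,E,F,G,h,D,A,B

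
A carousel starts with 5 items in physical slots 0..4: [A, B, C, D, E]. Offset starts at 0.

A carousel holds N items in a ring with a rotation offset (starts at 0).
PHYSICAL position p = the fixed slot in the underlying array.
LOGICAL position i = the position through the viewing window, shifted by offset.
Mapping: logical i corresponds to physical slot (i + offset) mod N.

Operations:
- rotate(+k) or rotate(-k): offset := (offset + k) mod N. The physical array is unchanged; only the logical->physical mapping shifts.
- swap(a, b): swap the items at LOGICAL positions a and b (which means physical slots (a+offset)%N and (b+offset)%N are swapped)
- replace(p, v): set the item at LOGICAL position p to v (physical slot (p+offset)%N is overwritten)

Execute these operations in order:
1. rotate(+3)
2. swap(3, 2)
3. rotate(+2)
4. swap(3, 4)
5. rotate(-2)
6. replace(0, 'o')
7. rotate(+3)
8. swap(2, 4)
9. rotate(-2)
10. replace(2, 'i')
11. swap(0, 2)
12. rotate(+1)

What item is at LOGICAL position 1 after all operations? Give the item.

Answer: D

Derivation:
After op 1 (rotate(+3)): offset=3, physical=[A,B,C,D,E], logical=[D,E,A,B,C]
After op 2 (swap(3, 2)): offset=3, physical=[B,A,C,D,E], logical=[D,E,B,A,C]
After op 3 (rotate(+2)): offset=0, physical=[B,A,C,D,E], logical=[B,A,C,D,E]
After op 4 (swap(3, 4)): offset=0, physical=[B,A,C,E,D], logical=[B,A,C,E,D]
After op 5 (rotate(-2)): offset=3, physical=[B,A,C,E,D], logical=[E,D,B,A,C]
After op 6 (replace(0, 'o')): offset=3, physical=[B,A,C,o,D], logical=[o,D,B,A,C]
After op 7 (rotate(+3)): offset=1, physical=[B,A,C,o,D], logical=[A,C,o,D,B]
After op 8 (swap(2, 4)): offset=1, physical=[o,A,C,B,D], logical=[A,C,B,D,o]
After op 9 (rotate(-2)): offset=4, physical=[o,A,C,B,D], logical=[D,o,A,C,B]
After op 10 (replace(2, 'i')): offset=4, physical=[o,i,C,B,D], logical=[D,o,i,C,B]
After op 11 (swap(0, 2)): offset=4, physical=[o,D,C,B,i], logical=[i,o,D,C,B]
After op 12 (rotate(+1)): offset=0, physical=[o,D,C,B,i], logical=[o,D,C,B,i]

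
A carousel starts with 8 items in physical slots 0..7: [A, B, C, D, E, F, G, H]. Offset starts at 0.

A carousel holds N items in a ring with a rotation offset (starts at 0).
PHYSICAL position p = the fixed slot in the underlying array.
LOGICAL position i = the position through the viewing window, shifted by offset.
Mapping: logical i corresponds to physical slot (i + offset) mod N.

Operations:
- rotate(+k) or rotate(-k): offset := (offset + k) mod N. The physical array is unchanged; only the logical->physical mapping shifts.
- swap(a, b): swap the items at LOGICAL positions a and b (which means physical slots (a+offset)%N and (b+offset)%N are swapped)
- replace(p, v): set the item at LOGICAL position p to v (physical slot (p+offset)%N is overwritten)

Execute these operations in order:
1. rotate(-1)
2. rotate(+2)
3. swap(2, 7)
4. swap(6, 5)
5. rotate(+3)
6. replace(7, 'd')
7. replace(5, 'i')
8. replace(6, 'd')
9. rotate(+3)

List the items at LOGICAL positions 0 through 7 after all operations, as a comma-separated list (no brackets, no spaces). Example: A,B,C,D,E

Answer: G,D,i,d,d,E,F,H

Derivation:
After op 1 (rotate(-1)): offset=7, physical=[A,B,C,D,E,F,G,H], logical=[H,A,B,C,D,E,F,G]
After op 2 (rotate(+2)): offset=1, physical=[A,B,C,D,E,F,G,H], logical=[B,C,D,E,F,G,H,A]
After op 3 (swap(2, 7)): offset=1, physical=[D,B,C,A,E,F,G,H], logical=[B,C,A,E,F,G,H,D]
After op 4 (swap(6, 5)): offset=1, physical=[D,B,C,A,E,F,H,G], logical=[B,C,A,E,F,H,G,D]
After op 5 (rotate(+3)): offset=4, physical=[D,B,C,A,E,F,H,G], logical=[E,F,H,G,D,B,C,A]
After op 6 (replace(7, 'd')): offset=4, physical=[D,B,C,d,E,F,H,G], logical=[E,F,H,G,D,B,C,d]
After op 7 (replace(5, 'i')): offset=4, physical=[D,i,C,d,E,F,H,G], logical=[E,F,H,G,D,i,C,d]
After op 8 (replace(6, 'd')): offset=4, physical=[D,i,d,d,E,F,H,G], logical=[E,F,H,G,D,i,d,d]
After op 9 (rotate(+3)): offset=7, physical=[D,i,d,d,E,F,H,G], logical=[G,D,i,d,d,E,F,H]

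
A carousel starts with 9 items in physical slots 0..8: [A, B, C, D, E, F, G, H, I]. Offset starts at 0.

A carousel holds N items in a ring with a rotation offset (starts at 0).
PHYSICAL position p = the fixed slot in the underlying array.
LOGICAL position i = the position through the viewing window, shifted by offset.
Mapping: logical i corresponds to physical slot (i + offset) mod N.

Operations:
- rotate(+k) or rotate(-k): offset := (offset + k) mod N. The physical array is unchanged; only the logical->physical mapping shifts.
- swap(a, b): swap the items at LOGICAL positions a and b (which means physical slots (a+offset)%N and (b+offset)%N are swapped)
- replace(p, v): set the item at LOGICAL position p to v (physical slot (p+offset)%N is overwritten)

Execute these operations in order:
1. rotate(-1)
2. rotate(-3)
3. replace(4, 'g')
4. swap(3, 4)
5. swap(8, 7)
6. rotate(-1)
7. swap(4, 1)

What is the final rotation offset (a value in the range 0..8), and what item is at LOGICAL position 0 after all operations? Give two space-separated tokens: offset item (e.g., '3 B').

Answer: 4 D

Derivation:
After op 1 (rotate(-1)): offset=8, physical=[A,B,C,D,E,F,G,H,I], logical=[I,A,B,C,D,E,F,G,H]
After op 2 (rotate(-3)): offset=5, physical=[A,B,C,D,E,F,G,H,I], logical=[F,G,H,I,A,B,C,D,E]
After op 3 (replace(4, 'g')): offset=5, physical=[g,B,C,D,E,F,G,H,I], logical=[F,G,H,I,g,B,C,D,E]
After op 4 (swap(3, 4)): offset=5, physical=[I,B,C,D,E,F,G,H,g], logical=[F,G,H,g,I,B,C,D,E]
After op 5 (swap(8, 7)): offset=5, physical=[I,B,C,E,D,F,G,H,g], logical=[F,G,H,g,I,B,C,E,D]
After op 6 (rotate(-1)): offset=4, physical=[I,B,C,E,D,F,G,H,g], logical=[D,F,G,H,g,I,B,C,E]
After op 7 (swap(4, 1)): offset=4, physical=[I,B,C,E,D,g,G,H,F], logical=[D,g,G,H,F,I,B,C,E]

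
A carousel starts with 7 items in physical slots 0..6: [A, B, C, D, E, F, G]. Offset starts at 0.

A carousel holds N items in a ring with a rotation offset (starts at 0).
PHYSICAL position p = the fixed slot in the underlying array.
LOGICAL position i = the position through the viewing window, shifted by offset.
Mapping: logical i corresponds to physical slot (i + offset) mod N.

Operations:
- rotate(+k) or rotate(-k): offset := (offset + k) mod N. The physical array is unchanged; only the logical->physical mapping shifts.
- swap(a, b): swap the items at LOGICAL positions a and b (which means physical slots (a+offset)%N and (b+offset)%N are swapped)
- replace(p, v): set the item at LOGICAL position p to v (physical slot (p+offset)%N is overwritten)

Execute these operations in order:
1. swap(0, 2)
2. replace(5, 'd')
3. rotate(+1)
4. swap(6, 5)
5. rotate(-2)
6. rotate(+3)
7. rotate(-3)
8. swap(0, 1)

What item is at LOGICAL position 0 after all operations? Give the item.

After op 1 (swap(0, 2)): offset=0, physical=[C,B,A,D,E,F,G], logical=[C,B,A,D,E,F,G]
After op 2 (replace(5, 'd')): offset=0, physical=[C,B,A,D,E,d,G], logical=[C,B,A,D,E,d,G]
After op 3 (rotate(+1)): offset=1, physical=[C,B,A,D,E,d,G], logical=[B,A,D,E,d,G,C]
After op 4 (swap(6, 5)): offset=1, physical=[G,B,A,D,E,d,C], logical=[B,A,D,E,d,C,G]
After op 5 (rotate(-2)): offset=6, physical=[G,B,A,D,E,d,C], logical=[C,G,B,A,D,E,d]
After op 6 (rotate(+3)): offset=2, physical=[G,B,A,D,E,d,C], logical=[A,D,E,d,C,G,B]
After op 7 (rotate(-3)): offset=6, physical=[G,B,A,D,E,d,C], logical=[C,G,B,A,D,E,d]
After op 8 (swap(0, 1)): offset=6, physical=[C,B,A,D,E,d,G], logical=[G,C,B,A,D,E,d]

Answer: G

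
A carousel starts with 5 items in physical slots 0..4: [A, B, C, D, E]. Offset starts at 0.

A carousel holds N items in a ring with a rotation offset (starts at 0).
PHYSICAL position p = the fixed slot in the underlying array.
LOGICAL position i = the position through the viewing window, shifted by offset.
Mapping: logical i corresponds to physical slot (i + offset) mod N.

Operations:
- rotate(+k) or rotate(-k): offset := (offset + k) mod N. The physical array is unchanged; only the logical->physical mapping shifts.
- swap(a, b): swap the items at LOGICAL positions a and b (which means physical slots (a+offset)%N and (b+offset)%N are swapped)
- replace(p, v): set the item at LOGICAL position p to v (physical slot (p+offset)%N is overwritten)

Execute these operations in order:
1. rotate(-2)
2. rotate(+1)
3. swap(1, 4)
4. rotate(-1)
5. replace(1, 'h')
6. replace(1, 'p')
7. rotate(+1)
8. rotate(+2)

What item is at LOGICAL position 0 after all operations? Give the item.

After op 1 (rotate(-2)): offset=3, physical=[A,B,C,D,E], logical=[D,E,A,B,C]
After op 2 (rotate(+1)): offset=4, physical=[A,B,C,D,E], logical=[E,A,B,C,D]
After op 3 (swap(1, 4)): offset=4, physical=[D,B,C,A,E], logical=[E,D,B,C,A]
After op 4 (rotate(-1)): offset=3, physical=[D,B,C,A,E], logical=[A,E,D,B,C]
After op 5 (replace(1, 'h')): offset=3, physical=[D,B,C,A,h], logical=[A,h,D,B,C]
After op 6 (replace(1, 'p')): offset=3, physical=[D,B,C,A,p], logical=[A,p,D,B,C]
After op 7 (rotate(+1)): offset=4, physical=[D,B,C,A,p], logical=[p,D,B,C,A]
After op 8 (rotate(+2)): offset=1, physical=[D,B,C,A,p], logical=[B,C,A,p,D]

Answer: B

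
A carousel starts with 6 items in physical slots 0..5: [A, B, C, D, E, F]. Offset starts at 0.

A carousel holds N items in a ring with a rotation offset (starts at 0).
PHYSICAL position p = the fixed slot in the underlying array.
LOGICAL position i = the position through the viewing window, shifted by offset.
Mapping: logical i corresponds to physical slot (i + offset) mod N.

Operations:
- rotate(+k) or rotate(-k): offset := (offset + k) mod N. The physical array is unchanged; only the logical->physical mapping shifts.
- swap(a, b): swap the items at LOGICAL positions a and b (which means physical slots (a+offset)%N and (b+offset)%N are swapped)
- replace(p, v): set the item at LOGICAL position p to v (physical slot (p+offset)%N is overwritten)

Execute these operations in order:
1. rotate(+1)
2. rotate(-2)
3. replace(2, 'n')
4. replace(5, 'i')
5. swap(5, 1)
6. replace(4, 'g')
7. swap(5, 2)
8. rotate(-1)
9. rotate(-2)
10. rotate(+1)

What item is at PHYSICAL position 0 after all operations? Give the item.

Answer: i

Derivation:
After op 1 (rotate(+1)): offset=1, physical=[A,B,C,D,E,F], logical=[B,C,D,E,F,A]
After op 2 (rotate(-2)): offset=5, physical=[A,B,C,D,E,F], logical=[F,A,B,C,D,E]
After op 3 (replace(2, 'n')): offset=5, physical=[A,n,C,D,E,F], logical=[F,A,n,C,D,E]
After op 4 (replace(5, 'i')): offset=5, physical=[A,n,C,D,i,F], logical=[F,A,n,C,D,i]
After op 5 (swap(5, 1)): offset=5, physical=[i,n,C,D,A,F], logical=[F,i,n,C,D,A]
After op 6 (replace(4, 'g')): offset=5, physical=[i,n,C,g,A,F], logical=[F,i,n,C,g,A]
After op 7 (swap(5, 2)): offset=5, physical=[i,A,C,g,n,F], logical=[F,i,A,C,g,n]
After op 8 (rotate(-1)): offset=4, physical=[i,A,C,g,n,F], logical=[n,F,i,A,C,g]
After op 9 (rotate(-2)): offset=2, physical=[i,A,C,g,n,F], logical=[C,g,n,F,i,A]
After op 10 (rotate(+1)): offset=3, physical=[i,A,C,g,n,F], logical=[g,n,F,i,A,C]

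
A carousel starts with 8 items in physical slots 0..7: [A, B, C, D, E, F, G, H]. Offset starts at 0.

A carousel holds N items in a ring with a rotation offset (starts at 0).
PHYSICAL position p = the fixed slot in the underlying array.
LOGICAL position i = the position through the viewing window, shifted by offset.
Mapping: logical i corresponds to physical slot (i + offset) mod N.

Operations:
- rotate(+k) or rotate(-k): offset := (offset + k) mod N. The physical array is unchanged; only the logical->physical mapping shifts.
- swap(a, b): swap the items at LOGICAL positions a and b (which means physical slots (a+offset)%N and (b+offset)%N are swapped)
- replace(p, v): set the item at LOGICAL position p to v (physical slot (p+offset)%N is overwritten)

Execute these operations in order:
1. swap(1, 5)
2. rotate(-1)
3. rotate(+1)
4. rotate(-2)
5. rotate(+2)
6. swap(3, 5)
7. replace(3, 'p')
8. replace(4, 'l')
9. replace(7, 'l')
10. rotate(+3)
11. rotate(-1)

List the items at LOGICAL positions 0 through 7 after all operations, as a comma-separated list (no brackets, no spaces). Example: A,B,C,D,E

After op 1 (swap(1, 5)): offset=0, physical=[A,F,C,D,E,B,G,H], logical=[A,F,C,D,E,B,G,H]
After op 2 (rotate(-1)): offset=7, physical=[A,F,C,D,E,B,G,H], logical=[H,A,F,C,D,E,B,G]
After op 3 (rotate(+1)): offset=0, physical=[A,F,C,D,E,B,G,H], logical=[A,F,C,D,E,B,G,H]
After op 4 (rotate(-2)): offset=6, physical=[A,F,C,D,E,B,G,H], logical=[G,H,A,F,C,D,E,B]
After op 5 (rotate(+2)): offset=0, physical=[A,F,C,D,E,B,G,H], logical=[A,F,C,D,E,B,G,H]
After op 6 (swap(3, 5)): offset=0, physical=[A,F,C,B,E,D,G,H], logical=[A,F,C,B,E,D,G,H]
After op 7 (replace(3, 'p')): offset=0, physical=[A,F,C,p,E,D,G,H], logical=[A,F,C,p,E,D,G,H]
After op 8 (replace(4, 'l')): offset=0, physical=[A,F,C,p,l,D,G,H], logical=[A,F,C,p,l,D,G,H]
After op 9 (replace(7, 'l')): offset=0, physical=[A,F,C,p,l,D,G,l], logical=[A,F,C,p,l,D,G,l]
After op 10 (rotate(+3)): offset=3, physical=[A,F,C,p,l,D,G,l], logical=[p,l,D,G,l,A,F,C]
After op 11 (rotate(-1)): offset=2, physical=[A,F,C,p,l,D,G,l], logical=[C,p,l,D,G,l,A,F]

Answer: C,p,l,D,G,l,A,F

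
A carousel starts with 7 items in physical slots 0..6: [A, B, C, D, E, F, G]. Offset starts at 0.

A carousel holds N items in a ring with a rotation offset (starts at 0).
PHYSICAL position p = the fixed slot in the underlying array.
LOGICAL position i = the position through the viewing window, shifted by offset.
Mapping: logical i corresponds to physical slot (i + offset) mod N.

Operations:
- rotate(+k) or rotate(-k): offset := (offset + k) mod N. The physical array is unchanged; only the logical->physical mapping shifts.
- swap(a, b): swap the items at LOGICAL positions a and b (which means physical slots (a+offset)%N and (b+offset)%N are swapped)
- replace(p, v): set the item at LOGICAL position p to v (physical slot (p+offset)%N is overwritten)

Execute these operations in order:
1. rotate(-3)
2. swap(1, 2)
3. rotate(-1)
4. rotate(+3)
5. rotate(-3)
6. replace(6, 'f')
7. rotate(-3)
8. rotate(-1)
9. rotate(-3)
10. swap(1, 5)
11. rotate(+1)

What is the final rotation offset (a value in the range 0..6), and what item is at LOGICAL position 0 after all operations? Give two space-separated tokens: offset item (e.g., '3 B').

Answer: 4 B

Derivation:
After op 1 (rotate(-3)): offset=4, physical=[A,B,C,D,E,F,G], logical=[E,F,G,A,B,C,D]
After op 2 (swap(1, 2)): offset=4, physical=[A,B,C,D,E,G,F], logical=[E,G,F,A,B,C,D]
After op 3 (rotate(-1)): offset=3, physical=[A,B,C,D,E,G,F], logical=[D,E,G,F,A,B,C]
After op 4 (rotate(+3)): offset=6, physical=[A,B,C,D,E,G,F], logical=[F,A,B,C,D,E,G]
After op 5 (rotate(-3)): offset=3, physical=[A,B,C,D,E,G,F], logical=[D,E,G,F,A,B,C]
After op 6 (replace(6, 'f')): offset=3, physical=[A,B,f,D,E,G,F], logical=[D,E,G,F,A,B,f]
After op 7 (rotate(-3)): offset=0, physical=[A,B,f,D,E,G,F], logical=[A,B,f,D,E,G,F]
After op 8 (rotate(-1)): offset=6, physical=[A,B,f,D,E,G,F], logical=[F,A,B,f,D,E,G]
After op 9 (rotate(-3)): offset=3, physical=[A,B,f,D,E,G,F], logical=[D,E,G,F,A,B,f]
After op 10 (swap(1, 5)): offset=3, physical=[A,E,f,D,B,G,F], logical=[D,B,G,F,A,E,f]
After op 11 (rotate(+1)): offset=4, physical=[A,E,f,D,B,G,F], logical=[B,G,F,A,E,f,D]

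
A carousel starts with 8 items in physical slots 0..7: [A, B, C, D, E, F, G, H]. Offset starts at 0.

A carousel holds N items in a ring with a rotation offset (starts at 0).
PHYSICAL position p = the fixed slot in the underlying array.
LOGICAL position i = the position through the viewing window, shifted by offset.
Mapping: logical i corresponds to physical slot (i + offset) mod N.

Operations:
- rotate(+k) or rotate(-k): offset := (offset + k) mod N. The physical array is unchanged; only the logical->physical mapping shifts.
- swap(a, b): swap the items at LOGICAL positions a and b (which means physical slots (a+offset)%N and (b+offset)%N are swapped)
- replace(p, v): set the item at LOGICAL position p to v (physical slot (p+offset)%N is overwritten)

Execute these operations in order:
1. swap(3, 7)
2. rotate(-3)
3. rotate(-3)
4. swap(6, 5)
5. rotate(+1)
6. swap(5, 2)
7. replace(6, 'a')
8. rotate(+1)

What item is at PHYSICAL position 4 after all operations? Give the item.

After op 1 (swap(3, 7)): offset=0, physical=[A,B,C,H,E,F,G,D], logical=[A,B,C,H,E,F,G,D]
After op 2 (rotate(-3)): offset=5, physical=[A,B,C,H,E,F,G,D], logical=[F,G,D,A,B,C,H,E]
After op 3 (rotate(-3)): offset=2, physical=[A,B,C,H,E,F,G,D], logical=[C,H,E,F,G,D,A,B]
After op 4 (swap(6, 5)): offset=2, physical=[D,B,C,H,E,F,G,A], logical=[C,H,E,F,G,A,D,B]
After op 5 (rotate(+1)): offset=3, physical=[D,B,C,H,E,F,G,A], logical=[H,E,F,G,A,D,B,C]
After op 6 (swap(5, 2)): offset=3, physical=[F,B,C,H,E,D,G,A], logical=[H,E,D,G,A,F,B,C]
After op 7 (replace(6, 'a')): offset=3, physical=[F,a,C,H,E,D,G,A], logical=[H,E,D,G,A,F,a,C]
After op 8 (rotate(+1)): offset=4, physical=[F,a,C,H,E,D,G,A], logical=[E,D,G,A,F,a,C,H]

Answer: E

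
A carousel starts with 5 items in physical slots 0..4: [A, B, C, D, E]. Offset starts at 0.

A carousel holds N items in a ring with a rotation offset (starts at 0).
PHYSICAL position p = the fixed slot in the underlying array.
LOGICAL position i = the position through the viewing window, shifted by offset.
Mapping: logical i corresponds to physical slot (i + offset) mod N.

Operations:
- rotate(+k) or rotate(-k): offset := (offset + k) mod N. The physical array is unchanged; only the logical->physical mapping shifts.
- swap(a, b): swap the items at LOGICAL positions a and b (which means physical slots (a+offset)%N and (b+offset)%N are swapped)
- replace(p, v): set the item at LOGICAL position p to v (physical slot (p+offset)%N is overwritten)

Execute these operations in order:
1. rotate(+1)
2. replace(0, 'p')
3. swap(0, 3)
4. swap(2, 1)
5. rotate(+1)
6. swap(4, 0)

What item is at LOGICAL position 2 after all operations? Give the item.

Answer: p

Derivation:
After op 1 (rotate(+1)): offset=1, physical=[A,B,C,D,E], logical=[B,C,D,E,A]
After op 2 (replace(0, 'p')): offset=1, physical=[A,p,C,D,E], logical=[p,C,D,E,A]
After op 3 (swap(0, 3)): offset=1, physical=[A,E,C,D,p], logical=[E,C,D,p,A]
After op 4 (swap(2, 1)): offset=1, physical=[A,E,D,C,p], logical=[E,D,C,p,A]
After op 5 (rotate(+1)): offset=2, physical=[A,E,D,C,p], logical=[D,C,p,A,E]
After op 6 (swap(4, 0)): offset=2, physical=[A,D,E,C,p], logical=[E,C,p,A,D]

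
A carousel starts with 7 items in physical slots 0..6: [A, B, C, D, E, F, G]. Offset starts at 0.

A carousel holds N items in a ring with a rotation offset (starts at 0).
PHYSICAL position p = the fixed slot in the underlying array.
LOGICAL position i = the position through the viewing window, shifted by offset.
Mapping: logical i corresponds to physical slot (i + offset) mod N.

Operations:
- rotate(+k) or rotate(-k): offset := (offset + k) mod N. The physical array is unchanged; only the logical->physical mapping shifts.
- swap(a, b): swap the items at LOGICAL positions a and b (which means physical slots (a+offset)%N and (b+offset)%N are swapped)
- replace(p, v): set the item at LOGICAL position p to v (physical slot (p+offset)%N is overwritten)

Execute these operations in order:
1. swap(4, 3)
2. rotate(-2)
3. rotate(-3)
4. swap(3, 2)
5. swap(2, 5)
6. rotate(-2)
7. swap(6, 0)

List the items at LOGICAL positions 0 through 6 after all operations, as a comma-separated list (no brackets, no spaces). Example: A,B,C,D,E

Answer: G,B,C,E,A,D,F

Derivation:
After op 1 (swap(4, 3)): offset=0, physical=[A,B,C,E,D,F,G], logical=[A,B,C,E,D,F,G]
After op 2 (rotate(-2)): offset=5, physical=[A,B,C,E,D,F,G], logical=[F,G,A,B,C,E,D]
After op 3 (rotate(-3)): offset=2, physical=[A,B,C,E,D,F,G], logical=[C,E,D,F,G,A,B]
After op 4 (swap(3, 2)): offset=2, physical=[A,B,C,E,F,D,G], logical=[C,E,F,D,G,A,B]
After op 5 (swap(2, 5)): offset=2, physical=[F,B,C,E,A,D,G], logical=[C,E,A,D,G,F,B]
After op 6 (rotate(-2)): offset=0, physical=[F,B,C,E,A,D,G], logical=[F,B,C,E,A,D,G]
After op 7 (swap(6, 0)): offset=0, physical=[G,B,C,E,A,D,F], logical=[G,B,C,E,A,D,F]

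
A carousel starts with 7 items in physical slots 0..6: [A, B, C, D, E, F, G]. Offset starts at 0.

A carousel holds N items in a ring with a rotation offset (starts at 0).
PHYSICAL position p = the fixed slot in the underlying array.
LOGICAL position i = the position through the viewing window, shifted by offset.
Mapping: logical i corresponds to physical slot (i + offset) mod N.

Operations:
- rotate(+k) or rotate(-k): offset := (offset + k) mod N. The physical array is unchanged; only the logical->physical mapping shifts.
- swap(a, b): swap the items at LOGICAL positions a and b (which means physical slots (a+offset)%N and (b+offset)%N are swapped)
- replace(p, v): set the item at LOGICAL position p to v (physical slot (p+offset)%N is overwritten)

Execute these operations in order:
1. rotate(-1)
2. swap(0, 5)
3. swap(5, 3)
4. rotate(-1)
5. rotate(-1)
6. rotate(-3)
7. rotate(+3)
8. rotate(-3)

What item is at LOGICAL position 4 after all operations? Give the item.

After op 1 (rotate(-1)): offset=6, physical=[A,B,C,D,E,F,G], logical=[G,A,B,C,D,E,F]
After op 2 (swap(0, 5)): offset=6, physical=[A,B,C,D,G,F,E], logical=[E,A,B,C,D,G,F]
After op 3 (swap(5, 3)): offset=6, physical=[A,B,G,D,C,F,E], logical=[E,A,B,G,D,C,F]
After op 4 (rotate(-1)): offset=5, physical=[A,B,G,D,C,F,E], logical=[F,E,A,B,G,D,C]
After op 5 (rotate(-1)): offset=4, physical=[A,B,G,D,C,F,E], logical=[C,F,E,A,B,G,D]
After op 6 (rotate(-3)): offset=1, physical=[A,B,G,D,C,F,E], logical=[B,G,D,C,F,E,A]
After op 7 (rotate(+3)): offset=4, physical=[A,B,G,D,C,F,E], logical=[C,F,E,A,B,G,D]
After op 8 (rotate(-3)): offset=1, physical=[A,B,G,D,C,F,E], logical=[B,G,D,C,F,E,A]

Answer: F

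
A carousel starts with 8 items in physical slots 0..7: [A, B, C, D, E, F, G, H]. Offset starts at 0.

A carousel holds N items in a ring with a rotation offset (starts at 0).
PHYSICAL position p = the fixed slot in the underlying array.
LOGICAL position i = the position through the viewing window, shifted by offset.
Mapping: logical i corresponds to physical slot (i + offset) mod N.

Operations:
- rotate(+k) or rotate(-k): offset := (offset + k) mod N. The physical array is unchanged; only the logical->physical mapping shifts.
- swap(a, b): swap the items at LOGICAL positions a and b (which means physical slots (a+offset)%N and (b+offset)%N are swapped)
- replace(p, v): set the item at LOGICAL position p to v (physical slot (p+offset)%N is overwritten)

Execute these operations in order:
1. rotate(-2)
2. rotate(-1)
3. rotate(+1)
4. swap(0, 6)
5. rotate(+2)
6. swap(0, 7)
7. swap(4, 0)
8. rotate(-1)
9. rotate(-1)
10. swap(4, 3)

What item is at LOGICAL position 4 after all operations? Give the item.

After op 1 (rotate(-2)): offset=6, physical=[A,B,C,D,E,F,G,H], logical=[G,H,A,B,C,D,E,F]
After op 2 (rotate(-1)): offset=5, physical=[A,B,C,D,E,F,G,H], logical=[F,G,H,A,B,C,D,E]
After op 3 (rotate(+1)): offset=6, physical=[A,B,C,D,E,F,G,H], logical=[G,H,A,B,C,D,E,F]
After op 4 (swap(0, 6)): offset=6, physical=[A,B,C,D,G,F,E,H], logical=[E,H,A,B,C,D,G,F]
After op 5 (rotate(+2)): offset=0, physical=[A,B,C,D,G,F,E,H], logical=[A,B,C,D,G,F,E,H]
After op 6 (swap(0, 7)): offset=0, physical=[H,B,C,D,G,F,E,A], logical=[H,B,C,D,G,F,E,A]
After op 7 (swap(4, 0)): offset=0, physical=[G,B,C,D,H,F,E,A], logical=[G,B,C,D,H,F,E,A]
After op 8 (rotate(-1)): offset=7, physical=[G,B,C,D,H,F,E,A], logical=[A,G,B,C,D,H,F,E]
After op 9 (rotate(-1)): offset=6, physical=[G,B,C,D,H,F,E,A], logical=[E,A,G,B,C,D,H,F]
After op 10 (swap(4, 3)): offset=6, physical=[G,C,B,D,H,F,E,A], logical=[E,A,G,C,B,D,H,F]

Answer: B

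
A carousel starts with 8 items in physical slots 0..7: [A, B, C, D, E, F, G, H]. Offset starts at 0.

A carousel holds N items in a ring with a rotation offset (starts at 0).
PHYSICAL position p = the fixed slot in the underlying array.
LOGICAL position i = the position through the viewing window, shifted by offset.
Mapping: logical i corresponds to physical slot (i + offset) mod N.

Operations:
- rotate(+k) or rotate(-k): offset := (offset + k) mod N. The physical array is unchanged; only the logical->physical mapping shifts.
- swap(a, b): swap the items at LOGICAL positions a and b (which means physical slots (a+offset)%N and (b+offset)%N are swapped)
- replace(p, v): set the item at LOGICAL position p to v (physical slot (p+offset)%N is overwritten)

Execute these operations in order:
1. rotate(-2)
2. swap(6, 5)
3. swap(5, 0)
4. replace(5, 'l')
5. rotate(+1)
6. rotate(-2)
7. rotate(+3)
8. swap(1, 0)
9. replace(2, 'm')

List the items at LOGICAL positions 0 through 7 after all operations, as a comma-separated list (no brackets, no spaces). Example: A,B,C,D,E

After op 1 (rotate(-2)): offset=6, physical=[A,B,C,D,E,F,G,H], logical=[G,H,A,B,C,D,E,F]
After op 2 (swap(6, 5)): offset=6, physical=[A,B,C,E,D,F,G,H], logical=[G,H,A,B,C,E,D,F]
After op 3 (swap(5, 0)): offset=6, physical=[A,B,C,G,D,F,E,H], logical=[E,H,A,B,C,G,D,F]
After op 4 (replace(5, 'l')): offset=6, physical=[A,B,C,l,D,F,E,H], logical=[E,H,A,B,C,l,D,F]
After op 5 (rotate(+1)): offset=7, physical=[A,B,C,l,D,F,E,H], logical=[H,A,B,C,l,D,F,E]
After op 6 (rotate(-2)): offset=5, physical=[A,B,C,l,D,F,E,H], logical=[F,E,H,A,B,C,l,D]
After op 7 (rotate(+3)): offset=0, physical=[A,B,C,l,D,F,E,H], logical=[A,B,C,l,D,F,E,H]
After op 8 (swap(1, 0)): offset=0, physical=[B,A,C,l,D,F,E,H], logical=[B,A,C,l,D,F,E,H]
After op 9 (replace(2, 'm')): offset=0, physical=[B,A,m,l,D,F,E,H], logical=[B,A,m,l,D,F,E,H]

Answer: B,A,m,l,D,F,E,H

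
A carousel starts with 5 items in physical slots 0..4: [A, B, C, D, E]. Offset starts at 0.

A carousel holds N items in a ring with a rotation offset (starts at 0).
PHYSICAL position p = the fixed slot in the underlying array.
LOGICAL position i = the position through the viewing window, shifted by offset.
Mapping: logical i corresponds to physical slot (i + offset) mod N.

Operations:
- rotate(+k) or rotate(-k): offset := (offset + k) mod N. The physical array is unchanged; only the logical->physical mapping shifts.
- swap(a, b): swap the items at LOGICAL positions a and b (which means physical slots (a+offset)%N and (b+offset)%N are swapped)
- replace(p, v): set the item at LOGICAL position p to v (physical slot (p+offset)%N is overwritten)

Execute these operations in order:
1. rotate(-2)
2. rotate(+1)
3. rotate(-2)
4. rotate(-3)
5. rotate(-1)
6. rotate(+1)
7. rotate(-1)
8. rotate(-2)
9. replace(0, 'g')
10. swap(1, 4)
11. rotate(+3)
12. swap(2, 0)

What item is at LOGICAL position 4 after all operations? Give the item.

After op 1 (rotate(-2)): offset=3, physical=[A,B,C,D,E], logical=[D,E,A,B,C]
After op 2 (rotate(+1)): offset=4, physical=[A,B,C,D,E], logical=[E,A,B,C,D]
After op 3 (rotate(-2)): offset=2, physical=[A,B,C,D,E], logical=[C,D,E,A,B]
After op 4 (rotate(-3)): offset=4, physical=[A,B,C,D,E], logical=[E,A,B,C,D]
After op 5 (rotate(-1)): offset=3, physical=[A,B,C,D,E], logical=[D,E,A,B,C]
After op 6 (rotate(+1)): offset=4, physical=[A,B,C,D,E], logical=[E,A,B,C,D]
After op 7 (rotate(-1)): offset=3, physical=[A,B,C,D,E], logical=[D,E,A,B,C]
After op 8 (rotate(-2)): offset=1, physical=[A,B,C,D,E], logical=[B,C,D,E,A]
After op 9 (replace(0, 'g')): offset=1, physical=[A,g,C,D,E], logical=[g,C,D,E,A]
After op 10 (swap(1, 4)): offset=1, physical=[C,g,A,D,E], logical=[g,A,D,E,C]
After op 11 (rotate(+3)): offset=4, physical=[C,g,A,D,E], logical=[E,C,g,A,D]
After op 12 (swap(2, 0)): offset=4, physical=[C,E,A,D,g], logical=[g,C,E,A,D]

Answer: D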